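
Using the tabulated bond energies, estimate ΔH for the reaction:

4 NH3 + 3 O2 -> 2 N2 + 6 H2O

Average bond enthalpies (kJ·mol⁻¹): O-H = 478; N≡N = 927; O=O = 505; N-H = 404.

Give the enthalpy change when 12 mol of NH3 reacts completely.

Bonds broken (reactants):
  N-H: 12 × 404 = 4848
  O=O: 3 × 505 = 1515
  Σ(broken) = 6363 kJ
Bonds formed (products):
  N≡N: 2 × 927 = 1854
  O-H: 12 × 478 = 5736
  Σ(formed) = 7590 kJ
ΔH = Σ(broken) − Σ(formed) = 6363 − 7590 = −1227 kJ
For 3× the reaction as written: 3 × (−1227) = −3681 kJ

ΔH = −3681 kJ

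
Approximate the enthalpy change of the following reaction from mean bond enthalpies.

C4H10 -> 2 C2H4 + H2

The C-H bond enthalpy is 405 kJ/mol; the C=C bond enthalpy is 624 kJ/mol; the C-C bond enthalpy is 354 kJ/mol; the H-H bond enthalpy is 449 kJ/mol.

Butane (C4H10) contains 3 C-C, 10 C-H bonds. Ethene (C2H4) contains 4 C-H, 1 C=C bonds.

Bonds broken (reactants):
  C-C: 3 × 354 = 1062
  C-H: 10 × 405 = 4050
  Σ(broken) = 5112 kJ
Bonds formed (products):
  C-H: 8 × 405 = 3240
  C=C: 2 × 624 = 1248
  H-H: 1 × 449 = 449
  Σ(formed) = 4937 kJ
ΔH = Σ(broken) − Σ(formed) = 5112 − 4937 = +175 kJ

ΔH ≈ +175 kJ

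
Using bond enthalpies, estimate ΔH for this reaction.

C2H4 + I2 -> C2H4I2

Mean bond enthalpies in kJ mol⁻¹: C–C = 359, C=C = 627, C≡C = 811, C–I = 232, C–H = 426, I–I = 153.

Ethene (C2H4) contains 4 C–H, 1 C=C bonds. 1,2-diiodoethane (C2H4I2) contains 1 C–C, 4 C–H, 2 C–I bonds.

Bonds broken (reactants):
  C–H: 4 × 426 = 1704
  C=C: 1 × 627 = 627
  I–I: 1 × 153 = 153
  Σ(broken) = 2484 kJ
Bonds formed (products):
  C–C: 1 × 359 = 359
  C–H: 4 × 426 = 1704
  C–I: 2 × 232 = 464
  Σ(formed) = 2527 kJ
ΔH = Σ(broken) − Σ(formed) = 2484 − 2527 = −43 kJ

ΔH ≈ −43 kJ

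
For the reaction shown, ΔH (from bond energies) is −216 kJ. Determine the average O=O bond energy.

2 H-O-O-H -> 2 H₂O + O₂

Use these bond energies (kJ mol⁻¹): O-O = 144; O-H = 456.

D(O=O) ≈ 504 kJ/mol

Let D be the O=O bond energy.
Σ(broken) = 4×456 + 2×144 = 2112
Σ(formed) = 4×456 + 1×D = 1824 + D
ΔH = Σ(broken) − Σ(formed) = (2112) − (1824 + D) = +288 − D
Setting this equal to −216 kJ gives D = 504 kJ/mol.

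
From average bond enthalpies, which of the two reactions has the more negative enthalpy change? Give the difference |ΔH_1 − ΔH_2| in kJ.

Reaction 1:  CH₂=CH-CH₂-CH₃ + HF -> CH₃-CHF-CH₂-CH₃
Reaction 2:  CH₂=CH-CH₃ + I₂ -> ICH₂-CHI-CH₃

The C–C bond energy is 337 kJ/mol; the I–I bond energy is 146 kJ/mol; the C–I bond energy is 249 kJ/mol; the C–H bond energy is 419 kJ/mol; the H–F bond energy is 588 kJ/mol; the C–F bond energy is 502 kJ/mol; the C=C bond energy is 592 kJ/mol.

Reaction 2, by 19 kJ

Reaction 1:
  Bonds broken (reactants):
    C–C: 2 × 337 = 674
    C–H: 8 × 419 = 3352
    C=C: 1 × 592 = 592
    H–F: 1 × 588 = 588
    Σ(broken) = 5206 kJ
  Bonds formed (products):
    C–C: 3 × 337 = 1011
    C–F: 1 × 502 = 502
    C–H: 9 × 419 = 3771
    Σ(formed) = 5284 kJ
  ΔH_1 = 5206 − 5284 = −78 kJ
Reaction 2:
  Bonds broken (reactants):
    C–C: 1 × 337 = 337
    C–H: 6 × 419 = 2514
    C=C: 1 × 592 = 592
    I–I: 1 × 146 = 146
    Σ(broken) = 3589 kJ
  Bonds formed (products):
    C–C: 2 × 337 = 674
    C–H: 6 × 419 = 2514
    C–I: 2 × 249 = 498
    Σ(formed) = 3686 kJ
  ΔH_2 = 3589 − 3686 = −97 kJ
ΔH_1 − ΔH_2 = +19 kJ, so reaction 2 has the more negative ΔH; |ΔH_1 − ΔH_2| = 19 kJ.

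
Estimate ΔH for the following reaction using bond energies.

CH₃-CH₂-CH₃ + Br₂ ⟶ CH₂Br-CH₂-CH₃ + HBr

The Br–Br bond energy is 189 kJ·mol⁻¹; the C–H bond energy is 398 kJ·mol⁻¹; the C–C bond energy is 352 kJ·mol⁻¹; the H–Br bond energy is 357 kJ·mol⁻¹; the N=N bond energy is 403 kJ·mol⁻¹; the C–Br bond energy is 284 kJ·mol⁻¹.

Bonds broken (reactants):
  Br–Br: 1 × 189 = 189
  C–C: 2 × 352 = 704
  C–H: 8 × 398 = 3184
  Σ(broken) = 4077 kJ
Bonds formed (products):
  C–Br: 1 × 284 = 284
  C–C: 2 × 352 = 704
  C–H: 7 × 398 = 2786
  H–Br: 1 × 357 = 357
  Σ(formed) = 4131 kJ
ΔH = Σ(broken) − Σ(formed) = 4077 − 4131 = −54 kJ

ΔH ≈ −54 kJ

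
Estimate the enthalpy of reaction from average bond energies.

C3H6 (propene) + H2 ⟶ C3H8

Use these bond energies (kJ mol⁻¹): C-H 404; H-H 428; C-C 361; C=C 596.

Bonds broken (reactants):
  C-C: 1 × 361 = 361
  C-H: 6 × 404 = 2424
  C=C: 1 × 596 = 596
  H-H: 1 × 428 = 428
  Σ(broken) = 3809 kJ
Bonds formed (products):
  C-C: 2 × 361 = 722
  C-H: 8 × 404 = 3232
  Σ(formed) = 3954 kJ
ΔH = Σ(broken) − Σ(formed) = 3809 − 3954 = −145 kJ

ΔH ≈ −145 kJ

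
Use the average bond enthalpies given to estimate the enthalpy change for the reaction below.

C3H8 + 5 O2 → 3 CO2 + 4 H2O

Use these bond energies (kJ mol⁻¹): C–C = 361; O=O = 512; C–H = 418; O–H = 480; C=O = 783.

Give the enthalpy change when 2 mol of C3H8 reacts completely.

ΔH = −3824 kJ

Bonds broken (reactants):
  C–C: 2 × 361 = 722
  C–H: 8 × 418 = 3344
  O=O: 5 × 512 = 2560
  Σ(broken) = 6626 kJ
Bonds formed (products):
  C=O: 6 × 783 = 4698
  O–H: 8 × 480 = 3840
  Σ(formed) = 8538 kJ
ΔH = Σ(broken) − Σ(formed) = 6626 − 8538 = −1912 kJ
For 2× the reaction as written: 2 × (−1912) = −3824 kJ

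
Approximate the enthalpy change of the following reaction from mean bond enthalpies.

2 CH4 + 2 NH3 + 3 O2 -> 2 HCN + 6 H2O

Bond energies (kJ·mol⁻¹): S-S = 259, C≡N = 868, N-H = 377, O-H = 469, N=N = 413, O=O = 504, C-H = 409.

ΔH ≈ −1136 kJ

Bonds broken (reactants):
  C-H: 8 × 409 = 3272
  N-H: 6 × 377 = 2262
  O=O: 3 × 504 = 1512
  Σ(broken) = 7046 kJ
Bonds formed (products):
  C≡N: 2 × 868 = 1736
  C-H: 2 × 409 = 818
  O-H: 12 × 469 = 5628
  Σ(formed) = 8182 kJ
ΔH = Σ(broken) − Σ(formed) = 7046 − 8182 = −1136 kJ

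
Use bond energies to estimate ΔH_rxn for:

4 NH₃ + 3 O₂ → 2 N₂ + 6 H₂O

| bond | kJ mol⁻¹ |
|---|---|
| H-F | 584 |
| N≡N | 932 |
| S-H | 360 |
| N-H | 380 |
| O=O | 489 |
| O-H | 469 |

Bonds broken (reactants):
  N-H: 12 × 380 = 4560
  O=O: 3 × 489 = 1467
  Σ(broken) = 6027 kJ
Bonds formed (products):
  N≡N: 2 × 932 = 1864
  O-H: 12 × 469 = 5628
  Σ(formed) = 7492 kJ
ΔH = Σ(broken) − Σ(formed) = 6027 − 7492 = −1465 kJ

ΔH ≈ −1465 kJ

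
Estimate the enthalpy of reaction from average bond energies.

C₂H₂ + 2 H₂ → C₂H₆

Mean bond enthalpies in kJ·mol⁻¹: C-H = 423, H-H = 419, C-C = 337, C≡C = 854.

Bonds broken (reactants):
  C≡C: 1 × 854 = 854
  C-H: 2 × 423 = 846
  H-H: 2 × 419 = 838
  Σ(broken) = 2538 kJ
Bonds formed (products):
  C-C: 1 × 337 = 337
  C-H: 6 × 423 = 2538
  Σ(formed) = 2875 kJ
ΔH = Σ(broken) − Σ(formed) = 2538 − 2875 = −337 kJ

ΔH ≈ −337 kJ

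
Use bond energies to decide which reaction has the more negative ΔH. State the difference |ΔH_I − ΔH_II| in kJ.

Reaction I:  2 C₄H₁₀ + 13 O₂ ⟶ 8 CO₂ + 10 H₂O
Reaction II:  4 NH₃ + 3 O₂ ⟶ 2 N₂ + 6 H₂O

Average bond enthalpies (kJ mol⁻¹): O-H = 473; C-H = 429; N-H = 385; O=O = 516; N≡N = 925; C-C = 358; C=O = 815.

Reaction I:
  Bonds broken (reactants):
    C-C: 6 × 358 = 2148
    C-H: 20 × 429 = 8580
    O=O: 13 × 516 = 6708
    Σ(broken) = 17436 kJ
  Bonds formed (products):
    C=O: 16 × 815 = 13040
    O-H: 20 × 473 = 9460
    Σ(formed) = 22500 kJ
  ΔH_I = 17436 − 22500 = −5064 kJ
Reaction II:
  Bonds broken (reactants):
    N-H: 12 × 385 = 4620
    O=O: 3 × 516 = 1548
    Σ(broken) = 6168 kJ
  Bonds formed (products):
    N≡N: 2 × 925 = 1850
    O-H: 12 × 473 = 5676
    Σ(formed) = 7526 kJ
  ΔH_II = 6168 − 7526 = −1358 kJ
ΔH_I − ΔH_II = −3706 kJ, so reaction I has the more negative ΔH; |ΔH_I − ΔH_II| = 3706 kJ.

Reaction I, by 3706 kJ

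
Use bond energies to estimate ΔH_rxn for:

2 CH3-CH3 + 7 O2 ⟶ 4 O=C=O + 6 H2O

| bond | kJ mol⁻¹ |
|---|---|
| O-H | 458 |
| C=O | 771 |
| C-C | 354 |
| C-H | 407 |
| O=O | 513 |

ΔH ≈ −2481 kJ

Bonds broken (reactants):
  C-C: 2 × 354 = 708
  C-H: 12 × 407 = 4884
  O=O: 7 × 513 = 3591
  Σ(broken) = 9183 kJ
Bonds formed (products):
  C=O: 8 × 771 = 6168
  O-H: 12 × 458 = 5496
  Σ(formed) = 11664 kJ
ΔH = Σ(broken) − Σ(formed) = 9183 − 11664 = −2481 kJ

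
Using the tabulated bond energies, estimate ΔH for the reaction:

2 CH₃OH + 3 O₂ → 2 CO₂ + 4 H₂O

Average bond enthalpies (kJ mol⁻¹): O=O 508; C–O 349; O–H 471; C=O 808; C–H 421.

ΔH ≈ −1310 kJ

Bonds broken (reactants):
  C–H: 6 × 421 = 2526
  C–O: 2 × 349 = 698
  O–H: 2 × 471 = 942
  O=O: 3 × 508 = 1524
  Σ(broken) = 5690 kJ
Bonds formed (products):
  C=O: 4 × 808 = 3232
  O–H: 8 × 471 = 3768
  Σ(formed) = 7000 kJ
ΔH = Σ(broken) − Σ(formed) = 5690 − 7000 = −1310 kJ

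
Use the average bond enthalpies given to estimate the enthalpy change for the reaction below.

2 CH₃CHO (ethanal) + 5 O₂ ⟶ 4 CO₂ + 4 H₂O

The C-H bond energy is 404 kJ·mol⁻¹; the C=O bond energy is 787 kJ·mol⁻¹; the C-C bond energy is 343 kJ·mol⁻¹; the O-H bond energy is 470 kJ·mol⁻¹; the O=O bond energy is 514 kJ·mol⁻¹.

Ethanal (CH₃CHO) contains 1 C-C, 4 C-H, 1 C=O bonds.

ΔH ≈ −1994 kJ

Bonds broken (reactants):
  C-C: 2 × 343 = 686
  C-H: 8 × 404 = 3232
  C=O: 2 × 787 = 1574
  O=O: 5 × 514 = 2570
  Σ(broken) = 8062 kJ
Bonds formed (products):
  C=O: 8 × 787 = 6296
  O-H: 8 × 470 = 3760
  Σ(formed) = 10056 kJ
ΔH = Σ(broken) − Σ(formed) = 8062 − 10056 = −1994 kJ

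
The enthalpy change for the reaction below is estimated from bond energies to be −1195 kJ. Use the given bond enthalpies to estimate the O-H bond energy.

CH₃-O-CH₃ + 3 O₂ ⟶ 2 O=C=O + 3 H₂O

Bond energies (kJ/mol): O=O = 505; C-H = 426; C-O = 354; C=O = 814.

Let D be the O-H bond energy.
Σ(broken) = 6×426 + 2×354 + 3×505 = 4779
Σ(formed) = 4×814 + 6×D = 3256 + 6D
ΔH = Σ(broken) − Σ(formed) = (4779) − (3256 + 6D) = +1523 − 6D
Setting this equal to −1195 kJ gives 6D = 2718, so D = 453 kJ/mol.

D(O-H) ≈ 453 kJ/mol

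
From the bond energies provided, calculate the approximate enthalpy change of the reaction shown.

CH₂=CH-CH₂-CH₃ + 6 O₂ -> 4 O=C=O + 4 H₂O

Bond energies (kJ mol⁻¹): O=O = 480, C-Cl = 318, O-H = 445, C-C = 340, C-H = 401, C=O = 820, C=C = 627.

ΔH ≈ −2725 kJ

Bonds broken (reactants):
  C-C: 2 × 340 = 680
  C-H: 8 × 401 = 3208
  C=C: 1 × 627 = 627
  O=O: 6 × 480 = 2880
  Σ(broken) = 7395 kJ
Bonds formed (products):
  C=O: 8 × 820 = 6560
  O-H: 8 × 445 = 3560
  Σ(formed) = 10120 kJ
ΔH = Σ(broken) − Σ(formed) = 7395 − 10120 = −2725 kJ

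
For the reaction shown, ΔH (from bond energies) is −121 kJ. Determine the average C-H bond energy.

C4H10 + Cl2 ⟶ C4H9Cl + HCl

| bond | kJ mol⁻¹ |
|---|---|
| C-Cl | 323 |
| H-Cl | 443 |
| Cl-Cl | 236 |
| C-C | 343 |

D(C-H) ≈ 409 kJ/mol

Let D be the C-H bond energy.
Σ(broken) = 3×343 + 10×D + 1×236 = 1265 + 10D
Σ(formed) = 3×343 + 1×323 + 9×D + 1×443 = 1795 + 9D
ΔH = Σ(broken) − Σ(formed) = (1265 + 10D) − (1795 + 9D) = −530 + D
Setting this equal to −121 kJ gives D = 409 kJ/mol.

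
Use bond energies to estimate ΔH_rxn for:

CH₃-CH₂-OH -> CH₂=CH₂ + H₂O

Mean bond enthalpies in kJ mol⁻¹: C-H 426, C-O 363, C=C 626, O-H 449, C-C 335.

ΔH ≈ +49 kJ

Bonds broken (reactants):
  C-C: 1 × 335 = 335
  C-H: 5 × 426 = 2130
  C-O: 1 × 363 = 363
  O-H: 1 × 449 = 449
  Σ(broken) = 3277 kJ
Bonds formed (products):
  C-H: 4 × 426 = 1704
  C=C: 1 × 626 = 626
  O-H: 2 × 449 = 898
  Σ(formed) = 3228 kJ
ΔH = Σ(broken) − Σ(formed) = 3277 − 3228 = +49 kJ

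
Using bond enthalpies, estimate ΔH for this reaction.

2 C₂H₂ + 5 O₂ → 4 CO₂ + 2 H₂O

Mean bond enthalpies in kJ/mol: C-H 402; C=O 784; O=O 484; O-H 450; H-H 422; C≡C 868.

ΔH ≈ −2308 kJ

Bonds broken (reactants):
  C≡C: 2 × 868 = 1736
  C-H: 4 × 402 = 1608
  O=O: 5 × 484 = 2420
  Σ(broken) = 5764 kJ
Bonds formed (products):
  C=O: 8 × 784 = 6272
  O-H: 4 × 450 = 1800
  Σ(formed) = 8072 kJ
ΔH = Σ(broken) − Σ(formed) = 5764 − 8072 = −2308 kJ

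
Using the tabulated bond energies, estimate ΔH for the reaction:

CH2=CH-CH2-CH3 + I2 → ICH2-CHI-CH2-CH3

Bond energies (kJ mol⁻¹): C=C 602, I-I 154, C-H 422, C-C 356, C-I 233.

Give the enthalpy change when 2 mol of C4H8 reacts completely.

ΔH = −132 kJ

Bonds broken (reactants):
  C-C: 2 × 356 = 712
  C-H: 8 × 422 = 3376
  C=C: 1 × 602 = 602
  I-I: 1 × 154 = 154
  Σ(broken) = 4844 kJ
Bonds formed (products):
  C-C: 3 × 356 = 1068
  C-H: 8 × 422 = 3376
  C-I: 2 × 233 = 466
  Σ(formed) = 4910 kJ
ΔH = Σ(broken) − Σ(formed) = 4844 − 4910 = −66 kJ
For 2× the reaction as written: 2 × (−66) = −132 kJ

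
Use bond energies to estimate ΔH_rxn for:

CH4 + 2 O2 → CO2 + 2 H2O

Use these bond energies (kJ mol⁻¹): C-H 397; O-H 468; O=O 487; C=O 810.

ΔH ≈ −930 kJ

Bonds broken (reactants):
  C-H: 4 × 397 = 1588
  O=O: 2 × 487 = 974
  Σ(broken) = 2562 kJ
Bonds formed (products):
  C=O: 2 × 810 = 1620
  O-H: 4 × 468 = 1872
  Σ(formed) = 3492 kJ
ΔH = Σ(broken) − Σ(formed) = 2562 − 3492 = −930 kJ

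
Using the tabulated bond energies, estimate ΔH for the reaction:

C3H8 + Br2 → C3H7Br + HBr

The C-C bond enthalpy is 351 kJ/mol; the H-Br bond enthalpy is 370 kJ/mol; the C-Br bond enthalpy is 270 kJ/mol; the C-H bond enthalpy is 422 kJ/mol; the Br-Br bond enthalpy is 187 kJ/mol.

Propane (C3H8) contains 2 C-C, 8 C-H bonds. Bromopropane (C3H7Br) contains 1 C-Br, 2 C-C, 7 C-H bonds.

ΔH ≈ −31 kJ

Bonds broken (reactants):
  Br-Br: 1 × 187 = 187
  C-C: 2 × 351 = 702
  C-H: 8 × 422 = 3376
  Σ(broken) = 4265 kJ
Bonds formed (products):
  C-Br: 1 × 270 = 270
  C-C: 2 × 351 = 702
  C-H: 7 × 422 = 2954
  H-Br: 1 × 370 = 370
  Σ(formed) = 4296 kJ
ΔH = Σ(broken) − Σ(formed) = 4265 − 4296 = −31 kJ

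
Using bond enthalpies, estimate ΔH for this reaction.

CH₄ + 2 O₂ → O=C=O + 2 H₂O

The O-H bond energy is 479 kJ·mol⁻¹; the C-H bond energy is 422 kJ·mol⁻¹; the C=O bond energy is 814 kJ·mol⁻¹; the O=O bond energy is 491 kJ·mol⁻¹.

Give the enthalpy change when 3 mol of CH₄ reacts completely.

ΔH = −2622 kJ

Bonds broken (reactants):
  C-H: 4 × 422 = 1688
  O=O: 2 × 491 = 982
  Σ(broken) = 2670 kJ
Bonds formed (products):
  C=O: 2 × 814 = 1628
  O-H: 4 × 479 = 1916
  Σ(formed) = 3544 kJ
ΔH = Σ(broken) − Σ(formed) = 2670 − 3544 = −874 kJ
For 3× the reaction as written: 3 × (−874) = −2622 kJ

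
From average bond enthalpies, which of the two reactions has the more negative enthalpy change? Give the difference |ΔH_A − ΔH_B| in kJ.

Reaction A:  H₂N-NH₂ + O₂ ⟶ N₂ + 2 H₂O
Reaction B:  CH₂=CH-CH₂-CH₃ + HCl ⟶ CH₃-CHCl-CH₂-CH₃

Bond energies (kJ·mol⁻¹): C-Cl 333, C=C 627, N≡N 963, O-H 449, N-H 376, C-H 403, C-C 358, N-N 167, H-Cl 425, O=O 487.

Reaction A:
  Bonds broken (reactants):
    N-H: 4 × 376 = 1504
    N-N: 1 × 167 = 167
    O=O: 1 × 487 = 487
    Σ(broken) = 2158 kJ
  Bonds formed (products):
    N≡N: 1 × 963 = 963
    O-H: 4 × 449 = 1796
    Σ(formed) = 2759 kJ
  ΔH_A = 2158 − 2759 = −601 kJ
Reaction B:
  Bonds broken (reactants):
    C-C: 2 × 358 = 716
    C-H: 8 × 403 = 3224
    C=C: 1 × 627 = 627
    H-Cl: 1 × 425 = 425
    Σ(broken) = 4992 kJ
  Bonds formed (products):
    C-C: 3 × 358 = 1074
    C-Cl: 1 × 333 = 333
    C-H: 9 × 403 = 3627
    Σ(formed) = 5034 kJ
  ΔH_B = 4992 − 5034 = −42 kJ
ΔH_A − ΔH_B = −559 kJ, so reaction A has the more negative ΔH; |ΔH_A − ΔH_B| = 559 kJ.

Reaction A, by 559 kJ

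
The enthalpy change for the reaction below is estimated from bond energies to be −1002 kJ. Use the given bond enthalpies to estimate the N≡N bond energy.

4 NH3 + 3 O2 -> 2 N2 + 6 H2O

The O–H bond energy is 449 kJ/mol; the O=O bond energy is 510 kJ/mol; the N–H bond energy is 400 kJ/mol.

Let D be the N≡N bond energy.
Σ(broken) = 12×400 + 3×510 = 6330
Σ(formed) = 2×D + 12×449 = 5388 + 2D
ΔH = Σ(broken) − Σ(formed) = (6330) − (5388 + 2D) = +942 − 2D
Setting this equal to −1002 kJ gives 2D = 1944, so D = 972 kJ/mol.

D(N≡N) ≈ 972 kJ/mol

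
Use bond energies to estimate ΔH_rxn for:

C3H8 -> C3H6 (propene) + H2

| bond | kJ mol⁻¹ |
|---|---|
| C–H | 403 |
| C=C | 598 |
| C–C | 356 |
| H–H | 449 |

Bonds broken (reactants):
  C–C: 2 × 356 = 712
  C–H: 8 × 403 = 3224
  Σ(broken) = 3936 kJ
Bonds formed (products):
  C–C: 1 × 356 = 356
  C–H: 6 × 403 = 2418
  C=C: 1 × 598 = 598
  H–H: 1 × 449 = 449
  Σ(formed) = 3821 kJ
ΔH = Σ(broken) − Σ(formed) = 3936 − 3821 = +115 kJ

ΔH ≈ +115 kJ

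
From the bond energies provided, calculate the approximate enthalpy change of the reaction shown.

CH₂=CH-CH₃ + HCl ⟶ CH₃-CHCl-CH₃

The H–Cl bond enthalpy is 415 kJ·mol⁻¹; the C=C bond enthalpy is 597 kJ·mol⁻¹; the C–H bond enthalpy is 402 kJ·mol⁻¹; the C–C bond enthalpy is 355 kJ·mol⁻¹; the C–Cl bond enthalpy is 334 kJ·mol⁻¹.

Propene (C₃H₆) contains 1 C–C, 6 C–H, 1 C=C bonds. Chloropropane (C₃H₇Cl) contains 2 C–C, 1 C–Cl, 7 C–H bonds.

Bonds broken (reactants):
  C–C: 1 × 355 = 355
  C–H: 6 × 402 = 2412
  C=C: 1 × 597 = 597
  H–Cl: 1 × 415 = 415
  Σ(broken) = 3779 kJ
Bonds formed (products):
  C–C: 2 × 355 = 710
  C–Cl: 1 × 334 = 334
  C–H: 7 × 402 = 2814
  Σ(formed) = 3858 kJ
ΔH = Σ(broken) − Σ(formed) = 3779 − 3858 = −79 kJ

ΔH ≈ −79 kJ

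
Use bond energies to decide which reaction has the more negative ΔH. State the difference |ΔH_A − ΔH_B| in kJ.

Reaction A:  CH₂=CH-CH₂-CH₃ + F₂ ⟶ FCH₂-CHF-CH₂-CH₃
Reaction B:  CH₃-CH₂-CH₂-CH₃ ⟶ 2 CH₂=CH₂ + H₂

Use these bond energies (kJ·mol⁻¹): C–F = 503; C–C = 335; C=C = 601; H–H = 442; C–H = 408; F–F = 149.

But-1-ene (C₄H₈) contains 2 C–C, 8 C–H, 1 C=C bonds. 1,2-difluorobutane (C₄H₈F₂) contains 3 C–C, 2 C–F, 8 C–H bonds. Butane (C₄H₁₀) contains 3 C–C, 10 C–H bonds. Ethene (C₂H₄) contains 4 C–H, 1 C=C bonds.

Reaction A, by 768 kJ

Reaction A:
  Bonds broken (reactants):
    C–C: 2 × 335 = 670
    C–H: 8 × 408 = 3264
    C=C: 1 × 601 = 601
    F–F: 1 × 149 = 149
    Σ(broken) = 4684 kJ
  Bonds formed (products):
    C–C: 3 × 335 = 1005
    C–F: 2 × 503 = 1006
    C–H: 8 × 408 = 3264
    Σ(formed) = 5275 kJ
  ΔH_A = 4684 − 5275 = −591 kJ
Reaction B:
  Bonds broken (reactants):
    C–C: 3 × 335 = 1005
    C–H: 10 × 408 = 4080
    Σ(broken) = 5085 kJ
  Bonds formed (products):
    C–H: 8 × 408 = 3264
    C=C: 2 × 601 = 1202
    H–H: 1 × 442 = 442
    Σ(formed) = 4908 kJ
  ΔH_B = 5085 − 4908 = +177 kJ
ΔH_A − ΔH_B = −768 kJ, so reaction A has the more negative ΔH; |ΔH_A − ΔH_B| = 768 kJ.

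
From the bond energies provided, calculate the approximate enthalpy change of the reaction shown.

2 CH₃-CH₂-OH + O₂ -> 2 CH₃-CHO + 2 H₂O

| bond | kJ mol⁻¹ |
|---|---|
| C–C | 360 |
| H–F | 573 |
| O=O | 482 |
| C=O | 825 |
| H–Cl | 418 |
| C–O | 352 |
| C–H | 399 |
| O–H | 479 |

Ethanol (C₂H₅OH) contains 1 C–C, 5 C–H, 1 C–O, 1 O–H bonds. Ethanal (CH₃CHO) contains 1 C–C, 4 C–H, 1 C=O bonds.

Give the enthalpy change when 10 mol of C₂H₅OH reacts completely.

Bonds broken (reactants):
  C–C: 2 × 360 = 720
  C–H: 10 × 399 = 3990
  C–O: 2 × 352 = 704
  O–H: 2 × 479 = 958
  O=O: 1 × 482 = 482
  Σ(broken) = 6854 kJ
Bonds formed (products):
  C–C: 2 × 360 = 720
  C–H: 8 × 399 = 3192
  C=O: 2 × 825 = 1650
  O–H: 4 × 479 = 1916
  Σ(formed) = 7478 kJ
ΔH = Σ(broken) − Σ(formed) = 6854 − 7478 = −624 kJ
For 5× the reaction as written: 5 × (−624) = −3120 kJ

ΔH = −3120 kJ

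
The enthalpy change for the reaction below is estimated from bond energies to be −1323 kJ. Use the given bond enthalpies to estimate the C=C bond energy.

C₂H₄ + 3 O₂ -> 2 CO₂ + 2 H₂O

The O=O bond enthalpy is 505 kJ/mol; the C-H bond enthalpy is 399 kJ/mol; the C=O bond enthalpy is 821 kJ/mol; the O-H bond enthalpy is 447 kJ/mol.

D(C=C) ≈ 638 kJ/mol

Let D be the C=C bond energy.
Σ(broken) = 4×399 + 1×D + 3×505 = 3111 + D
Σ(formed) = 4×821 + 4×447 = 5072
ΔH = Σ(broken) − Σ(formed) = (3111 + D) − (5072) = −1961 + D
Setting this equal to −1323 kJ gives D = 638 kJ/mol.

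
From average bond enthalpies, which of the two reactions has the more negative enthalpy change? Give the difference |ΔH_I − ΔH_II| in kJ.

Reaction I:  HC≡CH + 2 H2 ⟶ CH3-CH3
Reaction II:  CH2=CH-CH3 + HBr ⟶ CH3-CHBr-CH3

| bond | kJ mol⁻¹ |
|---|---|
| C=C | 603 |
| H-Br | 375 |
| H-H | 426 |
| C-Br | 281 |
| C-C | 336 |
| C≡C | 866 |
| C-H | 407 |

Reaction I:
  Bonds broken (reactants):
    C≡C: 1 × 866 = 866
    C-H: 2 × 407 = 814
    H-H: 2 × 426 = 852
    Σ(broken) = 2532 kJ
  Bonds formed (products):
    C-C: 1 × 336 = 336
    C-H: 6 × 407 = 2442
    Σ(formed) = 2778 kJ
  ΔH_I = 2532 − 2778 = −246 kJ
Reaction II:
  Bonds broken (reactants):
    C-C: 1 × 336 = 336
    C-H: 6 × 407 = 2442
    C=C: 1 × 603 = 603
    H-Br: 1 × 375 = 375
    Σ(broken) = 3756 kJ
  Bonds formed (products):
    C-Br: 1 × 281 = 281
    C-C: 2 × 336 = 672
    C-H: 7 × 407 = 2849
    Σ(formed) = 3802 kJ
  ΔH_II = 3756 − 3802 = −46 kJ
ΔH_I − ΔH_II = −200 kJ, so reaction I has the more negative ΔH; |ΔH_I − ΔH_II| = 200 kJ.

Reaction I, by 200 kJ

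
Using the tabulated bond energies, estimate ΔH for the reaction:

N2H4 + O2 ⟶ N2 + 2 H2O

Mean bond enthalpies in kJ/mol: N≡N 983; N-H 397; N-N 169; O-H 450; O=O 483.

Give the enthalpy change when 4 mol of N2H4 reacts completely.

Bonds broken (reactants):
  N-H: 4 × 397 = 1588
  N-N: 1 × 169 = 169
  O=O: 1 × 483 = 483
  Σ(broken) = 2240 kJ
Bonds formed (products):
  N≡N: 1 × 983 = 983
  O-H: 4 × 450 = 1800
  Σ(formed) = 2783 kJ
ΔH = Σ(broken) − Σ(formed) = 2240 − 2783 = −543 kJ
For 4× the reaction as written: 4 × (−543) = −2172 kJ

ΔH = −2172 kJ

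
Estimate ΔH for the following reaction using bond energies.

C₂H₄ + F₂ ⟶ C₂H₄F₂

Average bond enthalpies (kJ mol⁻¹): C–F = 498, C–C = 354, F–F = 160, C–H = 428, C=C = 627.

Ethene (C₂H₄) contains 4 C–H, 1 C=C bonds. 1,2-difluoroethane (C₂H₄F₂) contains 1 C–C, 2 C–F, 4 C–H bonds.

Bonds broken (reactants):
  C–H: 4 × 428 = 1712
  C=C: 1 × 627 = 627
  F–F: 1 × 160 = 160
  Σ(broken) = 2499 kJ
Bonds formed (products):
  C–C: 1 × 354 = 354
  C–F: 2 × 498 = 996
  C–H: 4 × 428 = 1712
  Σ(formed) = 3062 kJ
ΔH = Σ(broken) − Σ(formed) = 2499 − 3062 = −563 kJ

ΔH ≈ −563 kJ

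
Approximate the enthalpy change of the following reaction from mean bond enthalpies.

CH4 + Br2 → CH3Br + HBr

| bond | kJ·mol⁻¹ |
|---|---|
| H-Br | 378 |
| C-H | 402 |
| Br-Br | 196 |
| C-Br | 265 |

Bonds broken (reactants):
  Br-Br: 1 × 196 = 196
  C-H: 4 × 402 = 1608
  Σ(broken) = 1804 kJ
Bonds formed (products):
  C-Br: 1 × 265 = 265
  C-H: 3 × 402 = 1206
  H-Br: 1 × 378 = 378
  Σ(formed) = 1849 kJ
ΔH = Σ(broken) − Σ(formed) = 1804 − 1849 = −45 kJ

ΔH ≈ −45 kJ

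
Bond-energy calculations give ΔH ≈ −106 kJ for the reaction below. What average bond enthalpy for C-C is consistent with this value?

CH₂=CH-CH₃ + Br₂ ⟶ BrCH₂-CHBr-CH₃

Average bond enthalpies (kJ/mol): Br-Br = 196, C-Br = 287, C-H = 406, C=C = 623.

Let D be the C-C bond energy.
Σ(broken) = 1×196 + 1×D + 6×406 + 1×623 = 3255 + D
Σ(formed) = 2×287 + 2×D + 6×406 = 3010 + 2D
ΔH = Σ(broken) − Σ(formed) = (3255 + D) − (3010 + 2D) = +245 − D
Setting this equal to −106 kJ gives D = 351 kJ/mol.

D(C-C) ≈ 351 kJ/mol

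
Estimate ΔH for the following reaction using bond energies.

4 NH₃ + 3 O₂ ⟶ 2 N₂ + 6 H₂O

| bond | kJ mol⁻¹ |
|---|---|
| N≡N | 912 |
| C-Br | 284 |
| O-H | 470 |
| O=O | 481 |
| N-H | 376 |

Bonds broken (reactants):
  N-H: 12 × 376 = 4512
  O=O: 3 × 481 = 1443
  Σ(broken) = 5955 kJ
Bonds formed (products):
  N≡N: 2 × 912 = 1824
  O-H: 12 × 470 = 5640
  Σ(formed) = 7464 kJ
ΔH = Σ(broken) − Σ(formed) = 5955 − 7464 = −1509 kJ

ΔH ≈ −1509 kJ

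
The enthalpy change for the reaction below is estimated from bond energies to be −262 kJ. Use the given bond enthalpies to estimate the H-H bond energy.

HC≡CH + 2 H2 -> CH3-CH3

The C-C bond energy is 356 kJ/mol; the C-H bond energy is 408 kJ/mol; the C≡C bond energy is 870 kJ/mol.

Let D be the H-H bond energy.
Σ(broken) = 1×870 + 2×408 + 2×D = 1686 + 2D
Σ(formed) = 1×356 + 6×408 = 2804
ΔH = Σ(broken) − Σ(formed) = (1686 + 2D) − (2804) = −1118 + 2D
Setting this equal to −262 kJ gives 2D = 856, so D = 428 kJ/mol.

D(H-H) ≈ 428 kJ/mol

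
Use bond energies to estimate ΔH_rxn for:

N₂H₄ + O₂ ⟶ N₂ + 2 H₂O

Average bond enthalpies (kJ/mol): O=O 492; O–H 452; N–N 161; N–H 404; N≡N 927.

ΔH ≈ −466 kJ

Bonds broken (reactants):
  N–H: 4 × 404 = 1616
  N–N: 1 × 161 = 161
  O=O: 1 × 492 = 492
  Σ(broken) = 2269 kJ
Bonds formed (products):
  N≡N: 1 × 927 = 927
  O–H: 4 × 452 = 1808
  Σ(formed) = 2735 kJ
ΔH = Σ(broken) − Σ(formed) = 2269 − 2735 = −466 kJ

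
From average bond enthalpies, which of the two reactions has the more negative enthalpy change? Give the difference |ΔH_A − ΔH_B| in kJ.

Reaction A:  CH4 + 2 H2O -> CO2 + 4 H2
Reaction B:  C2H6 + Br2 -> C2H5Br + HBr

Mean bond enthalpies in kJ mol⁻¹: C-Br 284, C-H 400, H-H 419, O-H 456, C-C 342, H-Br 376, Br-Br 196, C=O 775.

Reaction A:
  Bonds broken (reactants):
    C-H: 4 × 400 = 1600
    O-H: 4 × 456 = 1824
    Σ(broken) = 3424 kJ
  Bonds formed (products):
    C=O: 2 × 775 = 1550
    H-H: 4 × 419 = 1676
    Σ(formed) = 3226 kJ
  ΔH_A = 3424 − 3226 = +198 kJ
Reaction B:
  Bonds broken (reactants):
    Br-Br: 1 × 196 = 196
    C-C: 1 × 342 = 342
    C-H: 6 × 400 = 2400
    Σ(broken) = 2938 kJ
  Bonds formed (products):
    C-Br: 1 × 284 = 284
    C-C: 1 × 342 = 342
    C-H: 5 × 400 = 2000
    H-Br: 1 × 376 = 376
    Σ(formed) = 3002 kJ
  ΔH_B = 2938 − 3002 = −64 kJ
ΔH_A − ΔH_B = +262 kJ, so reaction B has the more negative ΔH; |ΔH_A − ΔH_B| = 262 kJ.

Reaction B, by 262 kJ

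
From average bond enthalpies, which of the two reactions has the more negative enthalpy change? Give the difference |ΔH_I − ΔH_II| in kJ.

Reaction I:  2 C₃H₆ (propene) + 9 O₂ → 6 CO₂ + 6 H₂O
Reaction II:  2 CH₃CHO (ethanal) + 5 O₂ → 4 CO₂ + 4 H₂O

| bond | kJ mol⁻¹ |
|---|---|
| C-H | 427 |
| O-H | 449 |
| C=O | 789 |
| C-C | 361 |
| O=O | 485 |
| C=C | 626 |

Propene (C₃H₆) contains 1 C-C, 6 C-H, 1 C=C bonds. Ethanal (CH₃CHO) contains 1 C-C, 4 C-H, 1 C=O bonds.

Reaction I, by 1630 kJ

Reaction I:
  Bonds broken (reactants):
    C-C: 2 × 361 = 722
    C-H: 12 × 427 = 5124
    C=C: 2 × 626 = 1252
    O=O: 9 × 485 = 4365
    Σ(broken) = 11463 kJ
  Bonds formed (products):
    C=O: 12 × 789 = 9468
    O-H: 12 × 449 = 5388
    Σ(formed) = 14856 kJ
  ΔH_I = 11463 − 14856 = −3393 kJ
Reaction II:
  Bonds broken (reactants):
    C-C: 2 × 361 = 722
    C-H: 8 × 427 = 3416
    C=O: 2 × 789 = 1578
    O=O: 5 × 485 = 2425
    Σ(broken) = 8141 kJ
  Bonds formed (products):
    C=O: 8 × 789 = 6312
    O-H: 8 × 449 = 3592
    Σ(formed) = 9904 kJ
  ΔH_II = 8141 − 9904 = −1763 kJ
ΔH_I − ΔH_II = −1630 kJ, so reaction I has the more negative ΔH; |ΔH_I − ΔH_II| = 1630 kJ.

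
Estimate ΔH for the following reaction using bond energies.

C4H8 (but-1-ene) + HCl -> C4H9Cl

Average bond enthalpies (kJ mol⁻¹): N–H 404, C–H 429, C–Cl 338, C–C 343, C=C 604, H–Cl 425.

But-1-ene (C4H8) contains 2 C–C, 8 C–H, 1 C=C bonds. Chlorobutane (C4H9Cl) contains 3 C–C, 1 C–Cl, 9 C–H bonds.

Bonds broken (reactants):
  C–C: 2 × 343 = 686
  C–H: 8 × 429 = 3432
  C=C: 1 × 604 = 604
  H–Cl: 1 × 425 = 425
  Σ(broken) = 5147 kJ
Bonds formed (products):
  C–C: 3 × 343 = 1029
  C–Cl: 1 × 338 = 338
  C–H: 9 × 429 = 3861
  Σ(formed) = 5228 kJ
ΔH = Σ(broken) − Σ(formed) = 5147 − 5228 = −81 kJ

ΔH ≈ −81 kJ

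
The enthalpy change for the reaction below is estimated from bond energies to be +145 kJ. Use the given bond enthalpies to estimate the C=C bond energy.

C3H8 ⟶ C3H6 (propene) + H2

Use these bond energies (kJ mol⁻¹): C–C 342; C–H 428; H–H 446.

D(C=C) ≈ 607 kJ/mol

Let D be the C=C bond energy.
Σ(broken) = 2×342 + 8×428 = 4108
Σ(formed) = 1×342 + 6×428 + 1×D + 1×446 = 3356 + D
ΔH = Σ(broken) − Σ(formed) = (4108) − (3356 + D) = +752 − D
Setting this equal to +145 kJ gives D = 607 kJ/mol.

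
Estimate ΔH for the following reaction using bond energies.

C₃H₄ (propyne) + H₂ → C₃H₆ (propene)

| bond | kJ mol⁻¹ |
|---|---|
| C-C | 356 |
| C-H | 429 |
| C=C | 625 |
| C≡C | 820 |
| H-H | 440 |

ΔH ≈ −223 kJ

Bonds broken (reactants):
  C≡C: 1 × 820 = 820
  C-C: 1 × 356 = 356
  C-H: 4 × 429 = 1716
  H-H: 1 × 440 = 440
  Σ(broken) = 3332 kJ
Bonds formed (products):
  C-C: 1 × 356 = 356
  C-H: 6 × 429 = 2574
  C=C: 1 × 625 = 625
  Σ(formed) = 3555 kJ
ΔH = Σ(broken) − Σ(formed) = 3332 − 3555 = −223 kJ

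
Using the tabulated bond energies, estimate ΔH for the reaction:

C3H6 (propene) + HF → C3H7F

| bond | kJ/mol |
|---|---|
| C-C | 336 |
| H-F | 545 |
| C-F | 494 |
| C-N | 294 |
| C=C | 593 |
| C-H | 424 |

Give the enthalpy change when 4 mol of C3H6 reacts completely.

Bonds broken (reactants):
  C-C: 1 × 336 = 336
  C-H: 6 × 424 = 2544
  C=C: 1 × 593 = 593
  H-F: 1 × 545 = 545
  Σ(broken) = 4018 kJ
Bonds formed (products):
  C-C: 2 × 336 = 672
  C-F: 1 × 494 = 494
  C-H: 7 × 424 = 2968
  Σ(formed) = 4134 kJ
ΔH = Σ(broken) − Σ(formed) = 4018 − 4134 = −116 kJ
For 4× the reaction as written: 4 × (−116) = −464 kJ

ΔH = −464 kJ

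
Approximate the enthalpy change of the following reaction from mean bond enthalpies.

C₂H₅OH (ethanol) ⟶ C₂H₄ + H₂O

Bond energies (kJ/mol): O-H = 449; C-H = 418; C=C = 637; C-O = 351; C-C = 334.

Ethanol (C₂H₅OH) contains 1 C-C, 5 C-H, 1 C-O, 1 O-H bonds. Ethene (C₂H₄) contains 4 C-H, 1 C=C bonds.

Bonds broken (reactants):
  C-C: 1 × 334 = 334
  C-H: 5 × 418 = 2090
  C-O: 1 × 351 = 351
  O-H: 1 × 449 = 449
  Σ(broken) = 3224 kJ
Bonds formed (products):
  C-H: 4 × 418 = 1672
  C=C: 1 × 637 = 637
  O-H: 2 × 449 = 898
  Σ(formed) = 3207 kJ
ΔH = Σ(broken) − Σ(formed) = 3224 − 3207 = +17 kJ

ΔH ≈ +17 kJ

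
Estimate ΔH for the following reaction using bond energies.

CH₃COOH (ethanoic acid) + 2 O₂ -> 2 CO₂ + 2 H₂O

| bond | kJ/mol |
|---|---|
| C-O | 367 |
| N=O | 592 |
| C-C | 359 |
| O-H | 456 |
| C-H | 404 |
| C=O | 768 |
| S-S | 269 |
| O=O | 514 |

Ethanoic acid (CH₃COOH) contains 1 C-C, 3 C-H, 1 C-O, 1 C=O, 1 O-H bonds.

ΔH ≈ −706 kJ

Bonds broken (reactants):
  C-C: 1 × 359 = 359
  C-H: 3 × 404 = 1212
  C-O: 1 × 367 = 367
  C=O: 1 × 768 = 768
  O-H: 1 × 456 = 456
  O=O: 2 × 514 = 1028
  Σ(broken) = 4190 kJ
Bonds formed (products):
  C=O: 4 × 768 = 3072
  O-H: 4 × 456 = 1824
  Σ(formed) = 4896 kJ
ΔH = Σ(broken) − Σ(formed) = 4190 − 4896 = −706 kJ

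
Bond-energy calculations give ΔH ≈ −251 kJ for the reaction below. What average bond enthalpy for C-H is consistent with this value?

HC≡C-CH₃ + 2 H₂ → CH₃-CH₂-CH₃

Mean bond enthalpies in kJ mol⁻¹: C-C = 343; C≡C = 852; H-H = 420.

Let D be the C-H bond energy.
Σ(broken) = 1×852 + 1×343 + 4×D + 2×420 = 2035 + 4D
Σ(formed) = 2×343 + 8×D = 686 + 8D
ΔH = Σ(broken) − Σ(formed) = (2035 + 4D) − (686 + 8D) = +1349 − 4D
Setting this equal to −251 kJ gives 4D = 1600, so D = 400 kJ/mol.

D(C-H) ≈ 400 kJ/mol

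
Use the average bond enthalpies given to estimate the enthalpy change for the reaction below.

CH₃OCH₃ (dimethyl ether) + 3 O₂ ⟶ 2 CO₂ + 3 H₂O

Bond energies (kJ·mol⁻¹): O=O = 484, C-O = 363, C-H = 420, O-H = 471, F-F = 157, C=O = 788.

ΔH ≈ −1280 kJ

Bonds broken (reactants):
  C-H: 6 × 420 = 2520
  C-O: 2 × 363 = 726
  O=O: 3 × 484 = 1452
  Σ(broken) = 4698 kJ
Bonds formed (products):
  C=O: 4 × 788 = 3152
  O-H: 6 × 471 = 2826
  Σ(formed) = 5978 kJ
ΔH = Σ(broken) − Σ(formed) = 4698 − 5978 = −1280 kJ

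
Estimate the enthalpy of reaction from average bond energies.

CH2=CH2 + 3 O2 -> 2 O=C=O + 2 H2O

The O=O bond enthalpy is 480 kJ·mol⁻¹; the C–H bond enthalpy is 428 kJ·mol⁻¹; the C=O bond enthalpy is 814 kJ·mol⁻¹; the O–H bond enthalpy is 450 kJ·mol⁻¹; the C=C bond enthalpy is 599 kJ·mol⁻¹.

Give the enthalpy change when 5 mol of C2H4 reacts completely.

ΔH = −6525 kJ

Bonds broken (reactants):
  C–H: 4 × 428 = 1712
  C=C: 1 × 599 = 599
  O=O: 3 × 480 = 1440
  Σ(broken) = 3751 kJ
Bonds formed (products):
  C=O: 4 × 814 = 3256
  O–H: 4 × 450 = 1800
  Σ(formed) = 5056 kJ
ΔH = Σ(broken) − Σ(formed) = 3751 − 5056 = −1305 kJ
For 5× the reaction as written: 5 × (−1305) = −6525 kJ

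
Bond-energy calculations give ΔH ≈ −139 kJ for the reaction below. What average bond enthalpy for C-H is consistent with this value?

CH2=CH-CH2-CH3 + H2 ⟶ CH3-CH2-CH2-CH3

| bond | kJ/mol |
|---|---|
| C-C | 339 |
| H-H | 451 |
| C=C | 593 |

D(C-H) ≈ 422 kJ/mol

Let D be the C-H bond energy.
Σ(broken) = 2×339 + 8×D + 1×593 + 1×451 = 1722 + 8D
Σ(formed) = 3×339 + 10×D = 1017 + 10D
ΔH = Σ(broken) − Σ(formed) = (1722 + 8D) − (1017 + 10D) = +705 − 2D
Setting this equal to −139 kJ gives 2D = 844, so D = 422 kJ/mol.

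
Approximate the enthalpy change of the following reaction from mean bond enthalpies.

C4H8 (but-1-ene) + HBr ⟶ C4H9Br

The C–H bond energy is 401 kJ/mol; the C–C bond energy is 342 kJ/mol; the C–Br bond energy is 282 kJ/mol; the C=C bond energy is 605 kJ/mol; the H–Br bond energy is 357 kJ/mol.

ΔH ≈ −63 kJ

Bonds broken (reactants):
  C–C: 2 × 342 = 684
  C–H: 8 × 401 = 3208
  C=C: 1 × 605 = 605
  H–Br: 1 × 357 = 357
  Σ(broken) = 4854 kJ
Bonds formed (products):
  C–Br: 1 × 282 = 282
  C–C: 3 × 342 = 1026
  C–H: 9 × 401 = 3609
  Σ(formed) = 4917 kJ
ΔH = Σ(broken) − Σ(formed) = 4854 − 4917 = −63 kJ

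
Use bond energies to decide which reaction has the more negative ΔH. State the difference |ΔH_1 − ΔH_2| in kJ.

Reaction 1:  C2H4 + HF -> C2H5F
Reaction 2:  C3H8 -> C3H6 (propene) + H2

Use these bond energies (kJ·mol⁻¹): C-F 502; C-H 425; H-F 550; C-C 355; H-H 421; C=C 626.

Reaction 1, by 264 kJ

Reaction 1:
  Bonds broken (reactants):
    C-H: 4 × 425 = 1700
    C=C: 1 × 626 = 626
    H-F: 1 × 550 = 550
    Σ(broken) = 2876 kJ
  Bonds formed (products):
    C-C: 1 × 355 = 355
    C-F: 1 × 502 = 502
    C-H: 5 × 425 = 2125
    Σ(formed) = 2982 kJ
  ΔH_1 = 2876 − 2982 = −106 kJ
Reaction 2:
  Bonds broken (reactants):
    C-C: 2 × 355 = 710
    C-H: 8 × 425 = 3400
    Σ(broken) = 4110 kJ
  Bonds formed (products):
    C-C: 1 × 355 = 355
    C-H: 6 × 425 = 2550
    C=C: 1 × 626 = 626
    H-H: 1 × 421 = 421
    Σ(formed) = 3952 kJ
  ΔH_2 = 4110 − 3952 = +158 kJ
ΔH_1 − ΔH_2 = −264 kJ, so reaction 1 has the more negative ΔH; |ΔH_1 − ΔH_2| = 264 kJ.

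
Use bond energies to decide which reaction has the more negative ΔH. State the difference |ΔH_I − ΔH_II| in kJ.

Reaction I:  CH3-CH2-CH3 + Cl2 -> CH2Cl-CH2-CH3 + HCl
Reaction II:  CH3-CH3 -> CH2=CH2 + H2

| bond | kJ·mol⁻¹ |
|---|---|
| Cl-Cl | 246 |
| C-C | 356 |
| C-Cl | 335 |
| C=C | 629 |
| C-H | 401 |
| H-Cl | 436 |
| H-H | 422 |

Reaction I:
  Bonds broken (reactants):
    C-C: 2 × 356 = 712
    C-H: 8 × 401 = 3208
    Cl-Cl: 1 × 246 = 246
    Σ(broken) = 4166 kJ
  Bonds formed (products):
    C-C: 2 × 356 = 712
    C-Cl: 1 × 335 = 335
    C-H: 7 × 401 = 2807
    H-Cl: 1 × 436 = 436
    Σ(formed) = 4290 kJ
  ΔH_I = 4166 − 4290 = −124 kJ
Reaction II:
  Bonds broken (reactants):
    C-C: 1 × 356 = 356
    C-H: 6 × 401 = 2406
    Σ(broken) = 2762 kJ
  Bonds formed (products):
    C-H: 4 × 401 = 1604
    C=C: 1 × 629 = 629
    H-H: 1 × 422 = 422
    Σ(formed) = 2655 kJ
  ΔH_II = 2762 − 2655 = +107 kJ
ΔH_I − ΔH_II = −231 kJ, so reaction I has the more negative ΔH; |ΔH_I − ΔH_II| = 231 kJ.

Reaction I, by 231 kJ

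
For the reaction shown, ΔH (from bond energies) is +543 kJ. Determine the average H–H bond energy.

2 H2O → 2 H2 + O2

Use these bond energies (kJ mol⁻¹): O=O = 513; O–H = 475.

D(H–H) ≈ 422 kJ/mol

Let D be the H–H bond energy.
Σ(broken) = 4×475 = 1900
Σ(formed) = 2×D + 1×513 = 513 + 2D
ΔH = Σ(broken) − Σ(formed) = (1900) − (513 + 2D) = +1387 − 2D
Setting this equal to +543 kJ gives 2D = 844, so D = 422 kJ/mol.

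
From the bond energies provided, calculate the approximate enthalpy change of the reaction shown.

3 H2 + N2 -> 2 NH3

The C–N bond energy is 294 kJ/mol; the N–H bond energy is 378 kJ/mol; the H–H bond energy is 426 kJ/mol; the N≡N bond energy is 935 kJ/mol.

ΔH ≈ −55 kJ

Bonds broken (reactants):
  H–H: 3 × 426 = 1278
  N≡N: 1 × 935 = 935
  Σ(broken) = 2213 kJ
Bonds formed (products):
  N–H: 6 × 378 = 2268
  Σ(formed) = 2268 kJ
ΔH = Σ(broken) − Σ(formed) = 2213 − 2268 = −55 kJ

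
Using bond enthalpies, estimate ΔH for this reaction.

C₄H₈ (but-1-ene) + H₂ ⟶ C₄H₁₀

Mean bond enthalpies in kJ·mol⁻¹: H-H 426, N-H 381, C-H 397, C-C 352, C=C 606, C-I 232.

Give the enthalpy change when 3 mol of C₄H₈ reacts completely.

ΔH = −342 kJ

Bonds broken (reactants):
  C-C: 2 × 352 = 704
  C-H: 8 × 397 = 3176
  C=C: 1 × 606 = 606
  H-H: 1 × 426 = 426
  Σ(broken) = 4912 kJ
Bonds formed (products):
  C-C: 3 × 352 = 1056
  C-H: 10 × 397 = 3970
  Σ(formed) = 5026 kJ
ΔH = Σ(broken) − Σ(formed) = 4912 − 5026 = −114 kJ
For 3× the reaction as written: 3 × (−114) = −342 kJ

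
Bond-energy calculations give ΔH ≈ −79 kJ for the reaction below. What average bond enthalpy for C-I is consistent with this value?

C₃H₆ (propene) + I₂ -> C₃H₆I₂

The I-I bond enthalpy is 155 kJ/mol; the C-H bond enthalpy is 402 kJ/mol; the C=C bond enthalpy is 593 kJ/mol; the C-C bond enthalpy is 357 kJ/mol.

D(C-I) ≈ 235 kJ/mol

Let D be the C-I bond energy.
Σ(broken) = 1×357 + 6×402 + 1×593 + 1×155 = 3517
Σ(formed) = 2×357 + 6×402 + 2×D = 3126 + 2D
ΔH = Σ(broken) − Σ(formed) = (3517) − (3126 + 2D) = +391 − 2D
Setting this equal to −79 kJ gives 2D = 470, so D = 235 kJ/mol.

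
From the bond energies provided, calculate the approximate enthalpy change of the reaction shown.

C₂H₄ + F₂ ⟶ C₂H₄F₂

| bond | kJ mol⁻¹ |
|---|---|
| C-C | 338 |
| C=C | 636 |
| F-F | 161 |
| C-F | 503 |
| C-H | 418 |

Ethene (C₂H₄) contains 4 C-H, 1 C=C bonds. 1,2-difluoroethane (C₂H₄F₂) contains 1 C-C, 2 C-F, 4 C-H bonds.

ΔH ≈ −547 kJ

Bonds broken (reactants):
  C-H: 4 × 418 = 1672
  C=C: 1 × 636 = 636
  F-F: 1 × 161 = 161
  Σ(broken) = 2469 kJ
Bonds formed (products):
  C-C: 1 × 338 = 338
  C-F: 2 × 503 = 1006
  C-H: 4 × 418 = 1672
  Σ(formed) = 3016 kJ
ΔH = Σ(broken) − Σ(formed) = 2469 − 3016 = −547 kJ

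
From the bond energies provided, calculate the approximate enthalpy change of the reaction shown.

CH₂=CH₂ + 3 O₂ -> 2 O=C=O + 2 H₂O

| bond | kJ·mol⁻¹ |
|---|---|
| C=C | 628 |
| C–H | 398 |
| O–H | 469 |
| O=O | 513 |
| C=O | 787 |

Bonds broken (reactants):
  C–H: 4 × 398 = 1592
  C=C: 1 × 628 = 628
  O=O: 3 × 513 = 1539
  Σ(broken) = 3759 kJ
Bonds formed (products):
  C=O: 4 × 787 = 3148
  O–H: 4 × 469 = 1876
  Σ(formed) = 5024 kJ
ΔH = Σ(broken) − Σ(formed) = 3759 − 5024 = −1265 kJ

ΔH ≈ −1265 kJ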